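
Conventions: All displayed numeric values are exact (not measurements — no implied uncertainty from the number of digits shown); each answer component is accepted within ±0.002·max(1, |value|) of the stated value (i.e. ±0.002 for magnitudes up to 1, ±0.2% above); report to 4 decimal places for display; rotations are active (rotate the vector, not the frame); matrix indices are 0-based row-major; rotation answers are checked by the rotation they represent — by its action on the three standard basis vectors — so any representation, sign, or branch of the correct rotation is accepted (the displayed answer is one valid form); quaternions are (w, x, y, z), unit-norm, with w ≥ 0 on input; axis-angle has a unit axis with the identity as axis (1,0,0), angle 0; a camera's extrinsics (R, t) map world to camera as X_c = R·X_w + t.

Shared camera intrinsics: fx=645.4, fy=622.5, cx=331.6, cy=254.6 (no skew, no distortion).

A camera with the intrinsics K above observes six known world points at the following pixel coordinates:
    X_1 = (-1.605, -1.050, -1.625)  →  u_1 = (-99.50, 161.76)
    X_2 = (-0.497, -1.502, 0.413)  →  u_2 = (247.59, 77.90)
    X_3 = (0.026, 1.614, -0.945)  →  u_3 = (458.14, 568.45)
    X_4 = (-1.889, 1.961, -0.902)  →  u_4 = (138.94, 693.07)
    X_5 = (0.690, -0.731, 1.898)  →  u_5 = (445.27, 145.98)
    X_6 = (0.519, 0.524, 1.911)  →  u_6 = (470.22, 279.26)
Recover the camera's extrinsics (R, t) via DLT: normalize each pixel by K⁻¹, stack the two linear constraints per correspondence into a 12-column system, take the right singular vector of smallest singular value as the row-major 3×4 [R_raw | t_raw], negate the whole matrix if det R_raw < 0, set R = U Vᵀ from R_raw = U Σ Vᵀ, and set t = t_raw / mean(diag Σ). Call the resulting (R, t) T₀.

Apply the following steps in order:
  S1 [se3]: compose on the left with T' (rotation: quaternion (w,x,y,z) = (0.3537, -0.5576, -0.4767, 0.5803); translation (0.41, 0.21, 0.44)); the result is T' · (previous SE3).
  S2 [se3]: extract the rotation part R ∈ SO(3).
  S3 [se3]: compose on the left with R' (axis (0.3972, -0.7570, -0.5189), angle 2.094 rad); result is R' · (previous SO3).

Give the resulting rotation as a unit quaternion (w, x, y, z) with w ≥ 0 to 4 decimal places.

source (pnp_recover): camera pose = R=[0.9328 0.3111 0.1822; -0.3059 0.9504 -0.0563; -0.1907 -0.0032 0.9816], t=(0.2601, 0.0001, 4.0702)
after S1 (compose_se3): R=[0.0313 0.0784 -0.9964; 0.9994 0.0129 0.0324; 0.0154 -0.9968 -0.0780], t=(-3.6298, -0.1914, 0.0488)
after S2 (rot_of_se3): [0.0313 0.0784 -0.9964; 0.9994 0.0129 0.0324; 0.0154 -0.9968 -0.0780]
after S3 (compose_so3): [-0.0245 0.9410 0.3374; 0.3350 -0.3102 0.8897; 0.9419 0.1349 -0.3076]

rotation (quat) = (0.2990, -0.6311, -0.5055, -0.5067)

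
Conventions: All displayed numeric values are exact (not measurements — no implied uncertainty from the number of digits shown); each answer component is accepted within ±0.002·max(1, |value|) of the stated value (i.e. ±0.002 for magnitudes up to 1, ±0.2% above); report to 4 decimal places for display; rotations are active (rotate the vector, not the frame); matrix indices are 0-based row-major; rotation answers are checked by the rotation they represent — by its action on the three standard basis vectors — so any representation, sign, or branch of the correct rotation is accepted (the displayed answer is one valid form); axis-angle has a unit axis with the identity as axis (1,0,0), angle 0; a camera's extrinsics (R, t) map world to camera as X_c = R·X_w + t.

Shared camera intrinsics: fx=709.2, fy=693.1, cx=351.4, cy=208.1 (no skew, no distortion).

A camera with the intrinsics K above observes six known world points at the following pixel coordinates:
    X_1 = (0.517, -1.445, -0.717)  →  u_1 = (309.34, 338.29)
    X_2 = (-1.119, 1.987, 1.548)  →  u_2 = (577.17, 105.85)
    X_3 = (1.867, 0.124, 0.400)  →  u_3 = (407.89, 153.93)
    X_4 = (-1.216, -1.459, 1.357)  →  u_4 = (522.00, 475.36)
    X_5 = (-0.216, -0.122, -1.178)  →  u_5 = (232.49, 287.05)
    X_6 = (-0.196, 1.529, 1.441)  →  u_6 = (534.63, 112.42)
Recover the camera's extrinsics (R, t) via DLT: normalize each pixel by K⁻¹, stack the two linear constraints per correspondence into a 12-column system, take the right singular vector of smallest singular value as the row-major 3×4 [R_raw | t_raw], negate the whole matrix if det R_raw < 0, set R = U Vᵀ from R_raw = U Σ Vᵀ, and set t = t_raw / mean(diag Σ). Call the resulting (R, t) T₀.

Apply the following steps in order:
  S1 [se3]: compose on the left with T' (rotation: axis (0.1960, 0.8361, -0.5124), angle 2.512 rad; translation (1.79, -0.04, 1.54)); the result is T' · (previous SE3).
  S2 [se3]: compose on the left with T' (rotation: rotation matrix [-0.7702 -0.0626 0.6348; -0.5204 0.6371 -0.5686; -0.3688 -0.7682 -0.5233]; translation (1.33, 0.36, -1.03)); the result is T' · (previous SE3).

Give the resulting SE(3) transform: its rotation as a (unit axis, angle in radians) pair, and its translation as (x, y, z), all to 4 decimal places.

source (pnp_recover): camera pose = R=[0.0830 -0.0829 0.9931; -0.5328 -0.8458 -0.0260; 0.8422 -0.5269 -0.1144], t=(0.0900, 0.4900, 6.4703)
after S1 (compose_se3): R=[-0.1183 -0.6083 -0.7848; -0.9929 0.0839 0.0846; 0.0144 0.7892 -0.6139], t=(4.0267, -5.5762, -1.0018)
after S2 (compose_se3): R=[0.1624 0.9642 0.2095; -0.5792 -0.0787 0.8114; 0.7988 -0.2531 0.5457], t=(-2.0580, -4.7185, 2.2929)

rotation (axis_angle) = ((-0.5416, -0.2999, -0.7853), 1.7572), translation = (-2.0580, -4.7185, 2.2929)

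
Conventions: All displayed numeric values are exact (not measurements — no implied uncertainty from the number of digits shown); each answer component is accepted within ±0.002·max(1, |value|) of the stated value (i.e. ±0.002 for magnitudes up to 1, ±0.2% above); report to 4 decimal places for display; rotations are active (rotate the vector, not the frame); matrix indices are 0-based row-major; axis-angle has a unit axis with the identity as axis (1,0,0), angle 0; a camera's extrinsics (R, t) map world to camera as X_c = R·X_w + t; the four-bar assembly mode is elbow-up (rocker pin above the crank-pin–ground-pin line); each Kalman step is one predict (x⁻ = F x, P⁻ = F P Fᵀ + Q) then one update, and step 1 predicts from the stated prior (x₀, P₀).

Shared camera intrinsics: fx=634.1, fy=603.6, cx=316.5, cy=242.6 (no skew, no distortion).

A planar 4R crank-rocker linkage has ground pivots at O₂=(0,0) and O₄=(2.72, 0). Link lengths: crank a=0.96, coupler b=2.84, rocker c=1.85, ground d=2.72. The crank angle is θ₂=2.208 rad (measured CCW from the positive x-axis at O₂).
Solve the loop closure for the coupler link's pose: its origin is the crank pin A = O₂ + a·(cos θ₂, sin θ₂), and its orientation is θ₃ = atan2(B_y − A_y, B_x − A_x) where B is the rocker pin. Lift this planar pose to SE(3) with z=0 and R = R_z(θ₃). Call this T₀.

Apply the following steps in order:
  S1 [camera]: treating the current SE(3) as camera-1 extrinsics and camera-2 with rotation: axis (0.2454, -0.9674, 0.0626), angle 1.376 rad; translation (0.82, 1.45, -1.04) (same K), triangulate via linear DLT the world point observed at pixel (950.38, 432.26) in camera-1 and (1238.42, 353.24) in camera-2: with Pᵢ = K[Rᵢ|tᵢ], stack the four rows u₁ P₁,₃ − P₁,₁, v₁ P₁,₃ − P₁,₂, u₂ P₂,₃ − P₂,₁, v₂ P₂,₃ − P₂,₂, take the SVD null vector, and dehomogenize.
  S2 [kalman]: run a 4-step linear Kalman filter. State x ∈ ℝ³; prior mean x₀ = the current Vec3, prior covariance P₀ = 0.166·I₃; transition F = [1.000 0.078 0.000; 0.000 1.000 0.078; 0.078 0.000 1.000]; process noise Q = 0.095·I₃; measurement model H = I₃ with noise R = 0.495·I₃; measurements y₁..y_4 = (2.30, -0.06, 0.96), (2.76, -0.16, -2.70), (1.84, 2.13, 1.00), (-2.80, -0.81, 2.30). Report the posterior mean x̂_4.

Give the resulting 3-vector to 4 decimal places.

result = (0.3049, -0.0114, 1.0640)

source (fourbar_fk): coupler pose = R=[0.9398 -0.3418 0.0000; 0.3418 0.9398 0.0000; 0.0000 0.0000 1.0000], t=(-0.5712, 0.7716, 0.0000)
after S1 (triangulate): (1.3625, -0.9686, 1.0407)
after S2 (kf_track): (0.3049, -0.0114, 1.0640)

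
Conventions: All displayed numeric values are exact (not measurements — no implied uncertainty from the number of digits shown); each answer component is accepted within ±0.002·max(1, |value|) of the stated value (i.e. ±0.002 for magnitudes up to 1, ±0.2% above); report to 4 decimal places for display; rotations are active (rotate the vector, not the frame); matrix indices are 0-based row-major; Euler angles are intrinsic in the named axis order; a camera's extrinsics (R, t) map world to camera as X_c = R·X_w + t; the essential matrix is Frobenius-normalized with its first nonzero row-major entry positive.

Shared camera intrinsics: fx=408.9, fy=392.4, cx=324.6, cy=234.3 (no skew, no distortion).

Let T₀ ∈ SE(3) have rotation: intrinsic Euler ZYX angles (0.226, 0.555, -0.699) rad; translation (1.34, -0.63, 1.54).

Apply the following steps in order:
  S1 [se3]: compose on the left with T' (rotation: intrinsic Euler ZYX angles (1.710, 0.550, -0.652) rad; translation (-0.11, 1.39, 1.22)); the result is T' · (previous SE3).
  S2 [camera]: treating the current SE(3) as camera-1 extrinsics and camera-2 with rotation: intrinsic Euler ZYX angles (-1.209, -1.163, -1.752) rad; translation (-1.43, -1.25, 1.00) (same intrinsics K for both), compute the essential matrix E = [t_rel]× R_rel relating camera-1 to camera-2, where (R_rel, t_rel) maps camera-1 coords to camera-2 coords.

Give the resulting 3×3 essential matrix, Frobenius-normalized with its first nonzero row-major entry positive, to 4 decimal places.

matrix = [0.1343 0.4847 -0.4284; -0.0633 -0.1877 0.1564; 0.5980 0.1377 0.3511]

after S1 (compose_se3): R=[0.1075 -0.0784 -0.9911; 0.4460 -0.8871 0.1186; -0.8885 -0.4548 -0.0604], t=(-0.8145, 3.2927, 1.8891)
after S2 (essential): [0.1343 0.4847 -0.4284; -0.0633 -0.1877 0.1564; 0.5980 0.1377 0.3511]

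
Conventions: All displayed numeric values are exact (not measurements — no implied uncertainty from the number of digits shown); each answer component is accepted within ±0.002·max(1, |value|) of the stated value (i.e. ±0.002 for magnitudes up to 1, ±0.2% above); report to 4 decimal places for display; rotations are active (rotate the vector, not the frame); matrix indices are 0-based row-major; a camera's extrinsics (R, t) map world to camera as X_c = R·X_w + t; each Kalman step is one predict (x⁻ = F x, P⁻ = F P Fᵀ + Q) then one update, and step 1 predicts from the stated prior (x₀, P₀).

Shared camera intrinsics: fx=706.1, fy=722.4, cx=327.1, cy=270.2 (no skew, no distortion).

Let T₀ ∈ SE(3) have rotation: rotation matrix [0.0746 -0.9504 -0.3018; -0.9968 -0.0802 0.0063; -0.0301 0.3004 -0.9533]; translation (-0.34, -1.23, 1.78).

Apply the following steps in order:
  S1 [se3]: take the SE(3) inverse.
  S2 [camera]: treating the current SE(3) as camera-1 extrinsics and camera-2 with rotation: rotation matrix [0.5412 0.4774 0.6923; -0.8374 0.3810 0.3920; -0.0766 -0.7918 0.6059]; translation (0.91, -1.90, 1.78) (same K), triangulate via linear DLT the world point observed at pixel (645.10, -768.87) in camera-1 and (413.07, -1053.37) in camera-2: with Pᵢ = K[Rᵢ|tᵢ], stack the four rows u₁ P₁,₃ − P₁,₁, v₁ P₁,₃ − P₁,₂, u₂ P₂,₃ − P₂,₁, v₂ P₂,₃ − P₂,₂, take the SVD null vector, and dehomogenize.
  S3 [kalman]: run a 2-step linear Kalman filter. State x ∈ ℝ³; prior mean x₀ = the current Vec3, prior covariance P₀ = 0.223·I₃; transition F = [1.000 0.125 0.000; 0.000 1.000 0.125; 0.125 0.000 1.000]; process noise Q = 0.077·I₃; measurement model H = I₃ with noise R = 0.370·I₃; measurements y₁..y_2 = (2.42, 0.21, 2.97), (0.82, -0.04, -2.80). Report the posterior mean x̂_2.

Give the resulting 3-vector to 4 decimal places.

after S1 (invert_se3): R=[0.0746 -0.9968 -0.0301; -0.9504 -0.0802 0.3004; -0.3018 0.0062 -0.9533], t=(-1.1470, -0.9565, 1.6020)
after S2 (triangulate): (1.8701, -1.8883, -1.0338)
after S3 (kf_track): (1.4411, -0.6414, -0.3913)

result = (1.4411, -0.6414, -0.3913)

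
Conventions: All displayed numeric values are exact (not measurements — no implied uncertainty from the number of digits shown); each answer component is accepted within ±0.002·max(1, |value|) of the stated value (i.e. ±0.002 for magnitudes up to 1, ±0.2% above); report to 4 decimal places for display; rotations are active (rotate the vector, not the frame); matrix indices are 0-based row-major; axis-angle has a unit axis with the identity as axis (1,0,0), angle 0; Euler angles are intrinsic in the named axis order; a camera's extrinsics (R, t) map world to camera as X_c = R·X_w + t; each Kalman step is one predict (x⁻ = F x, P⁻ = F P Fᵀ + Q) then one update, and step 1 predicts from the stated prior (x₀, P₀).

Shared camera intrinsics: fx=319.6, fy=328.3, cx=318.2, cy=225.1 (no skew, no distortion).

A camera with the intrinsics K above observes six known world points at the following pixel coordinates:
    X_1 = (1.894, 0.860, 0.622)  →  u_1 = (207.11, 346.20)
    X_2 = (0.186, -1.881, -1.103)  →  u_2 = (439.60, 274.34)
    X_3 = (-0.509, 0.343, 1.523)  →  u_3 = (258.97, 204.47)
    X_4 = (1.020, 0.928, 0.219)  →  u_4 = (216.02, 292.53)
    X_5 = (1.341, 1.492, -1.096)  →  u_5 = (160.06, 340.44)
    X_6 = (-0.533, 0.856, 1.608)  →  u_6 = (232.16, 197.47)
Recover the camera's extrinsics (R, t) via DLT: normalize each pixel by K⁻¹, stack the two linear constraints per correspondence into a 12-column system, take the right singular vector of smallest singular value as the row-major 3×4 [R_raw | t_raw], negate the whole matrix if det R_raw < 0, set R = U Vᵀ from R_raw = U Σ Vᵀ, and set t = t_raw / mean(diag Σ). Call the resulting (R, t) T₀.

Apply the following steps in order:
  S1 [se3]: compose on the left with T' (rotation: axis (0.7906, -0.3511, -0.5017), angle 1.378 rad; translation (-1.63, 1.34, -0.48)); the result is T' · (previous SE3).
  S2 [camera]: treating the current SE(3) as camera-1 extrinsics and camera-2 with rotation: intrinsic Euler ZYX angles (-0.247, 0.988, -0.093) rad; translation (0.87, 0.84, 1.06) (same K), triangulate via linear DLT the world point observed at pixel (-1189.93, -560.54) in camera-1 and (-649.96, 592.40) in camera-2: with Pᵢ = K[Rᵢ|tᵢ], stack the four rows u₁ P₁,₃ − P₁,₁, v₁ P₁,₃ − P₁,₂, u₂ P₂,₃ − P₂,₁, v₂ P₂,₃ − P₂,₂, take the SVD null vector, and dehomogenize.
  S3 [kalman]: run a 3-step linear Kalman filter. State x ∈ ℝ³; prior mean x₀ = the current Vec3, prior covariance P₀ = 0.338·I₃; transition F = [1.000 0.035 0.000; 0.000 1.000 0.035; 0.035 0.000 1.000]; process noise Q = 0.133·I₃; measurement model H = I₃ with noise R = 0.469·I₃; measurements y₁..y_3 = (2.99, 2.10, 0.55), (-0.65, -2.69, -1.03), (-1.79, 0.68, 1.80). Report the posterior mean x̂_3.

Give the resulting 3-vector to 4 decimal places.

source (pnp_recover): camera pose = R=[-0.1788 -0.9148 -0.3621; 0.9793 -0.2009 0.0239; -0.0946 -0.3503 0.9318], t=(-0.3800, 0.1402, 4.8814)
after S1 (compose_se3): R=[0.2007 -0.4583 -0.8658; 0.4733 0.8192 -0.3239; 0.8577 -0.3448 0.3814], t=(-5.1045, -1.4394, 1.5681)
after S2 (triangulate): (-0.4517, -0.7144, -1.9981)
after S3 (kf_track): (-0.4898, -0.2056, 0.2643)

result = (-0.4898, -0.2056, 0.2643)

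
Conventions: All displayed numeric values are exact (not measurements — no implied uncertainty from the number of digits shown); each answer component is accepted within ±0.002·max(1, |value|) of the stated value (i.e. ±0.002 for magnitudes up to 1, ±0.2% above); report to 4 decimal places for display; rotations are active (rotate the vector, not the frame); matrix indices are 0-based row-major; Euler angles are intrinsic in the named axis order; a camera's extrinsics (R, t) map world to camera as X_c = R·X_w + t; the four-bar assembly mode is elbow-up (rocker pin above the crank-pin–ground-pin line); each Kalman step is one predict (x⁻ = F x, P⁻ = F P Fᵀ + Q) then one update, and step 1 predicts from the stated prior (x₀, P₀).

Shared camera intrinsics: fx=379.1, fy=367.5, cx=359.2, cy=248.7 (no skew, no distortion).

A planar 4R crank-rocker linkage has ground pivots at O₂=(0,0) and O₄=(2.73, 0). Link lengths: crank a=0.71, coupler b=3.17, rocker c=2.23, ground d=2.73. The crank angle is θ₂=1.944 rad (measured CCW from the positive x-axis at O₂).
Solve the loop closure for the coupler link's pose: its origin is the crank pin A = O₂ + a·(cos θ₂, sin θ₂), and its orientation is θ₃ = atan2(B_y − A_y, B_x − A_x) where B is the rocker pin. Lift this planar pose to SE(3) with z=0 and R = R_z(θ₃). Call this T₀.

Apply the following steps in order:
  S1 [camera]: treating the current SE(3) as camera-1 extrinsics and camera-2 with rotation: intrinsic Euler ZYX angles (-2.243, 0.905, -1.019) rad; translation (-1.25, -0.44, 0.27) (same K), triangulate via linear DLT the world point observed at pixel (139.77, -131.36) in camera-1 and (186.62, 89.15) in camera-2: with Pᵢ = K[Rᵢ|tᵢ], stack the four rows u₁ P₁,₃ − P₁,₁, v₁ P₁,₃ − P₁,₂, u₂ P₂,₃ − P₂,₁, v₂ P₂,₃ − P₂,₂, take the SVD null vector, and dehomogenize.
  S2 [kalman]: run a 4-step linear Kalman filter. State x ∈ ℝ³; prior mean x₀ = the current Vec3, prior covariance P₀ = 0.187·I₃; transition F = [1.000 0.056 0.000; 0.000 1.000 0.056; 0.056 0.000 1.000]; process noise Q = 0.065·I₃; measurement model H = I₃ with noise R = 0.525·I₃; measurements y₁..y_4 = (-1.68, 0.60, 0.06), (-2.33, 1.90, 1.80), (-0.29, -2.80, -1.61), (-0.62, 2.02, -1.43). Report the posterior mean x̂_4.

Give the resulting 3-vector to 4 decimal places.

result = (-1.2456, 0.0459, -0.2382)

source (fourbar_fk): coupler pose = R=[0.8710 -0.4912 0.0000; 0.4912 0.8710 0.0000; 0.0000 0.0000 1.0000], t=(-0.2589, 0.6611, 0.0000)
after S1 (triangulate): (-1.6678, -1.6583, 1.5496)
after S2 (kf_track): (-1.2456, 0.0459, -0.2382)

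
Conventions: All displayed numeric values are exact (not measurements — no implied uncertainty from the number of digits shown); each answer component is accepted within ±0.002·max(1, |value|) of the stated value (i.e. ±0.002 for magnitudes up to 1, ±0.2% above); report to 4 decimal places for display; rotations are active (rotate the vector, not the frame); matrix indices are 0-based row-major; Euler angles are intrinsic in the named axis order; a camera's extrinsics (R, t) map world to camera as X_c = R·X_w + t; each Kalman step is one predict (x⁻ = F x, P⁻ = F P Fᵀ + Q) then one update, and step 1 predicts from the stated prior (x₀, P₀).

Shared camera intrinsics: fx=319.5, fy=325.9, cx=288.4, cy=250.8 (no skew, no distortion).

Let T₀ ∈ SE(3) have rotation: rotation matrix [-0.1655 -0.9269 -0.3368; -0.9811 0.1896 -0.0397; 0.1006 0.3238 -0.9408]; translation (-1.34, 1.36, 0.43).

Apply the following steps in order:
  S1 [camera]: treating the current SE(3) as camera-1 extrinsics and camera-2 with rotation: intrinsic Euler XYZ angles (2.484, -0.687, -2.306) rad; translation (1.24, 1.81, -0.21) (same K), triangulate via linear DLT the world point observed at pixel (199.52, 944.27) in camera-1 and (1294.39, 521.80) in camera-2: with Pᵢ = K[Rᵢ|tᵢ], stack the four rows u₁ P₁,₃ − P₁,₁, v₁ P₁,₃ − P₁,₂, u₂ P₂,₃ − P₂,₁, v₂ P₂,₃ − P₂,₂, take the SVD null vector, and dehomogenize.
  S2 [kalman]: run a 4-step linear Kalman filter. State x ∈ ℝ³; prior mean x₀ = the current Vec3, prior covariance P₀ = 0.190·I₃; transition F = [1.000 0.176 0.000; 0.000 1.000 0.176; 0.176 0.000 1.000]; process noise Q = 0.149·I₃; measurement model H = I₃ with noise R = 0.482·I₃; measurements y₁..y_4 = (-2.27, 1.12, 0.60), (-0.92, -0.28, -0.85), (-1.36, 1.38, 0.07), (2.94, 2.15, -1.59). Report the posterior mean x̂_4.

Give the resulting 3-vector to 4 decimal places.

result = (0.5735, 1.2936, -0.9666)

after S1 (triangulate): (-1.9421, -0.1108, -1.4380)
after S2 (kf_track): (0.5735, 1.2936, -0.9666)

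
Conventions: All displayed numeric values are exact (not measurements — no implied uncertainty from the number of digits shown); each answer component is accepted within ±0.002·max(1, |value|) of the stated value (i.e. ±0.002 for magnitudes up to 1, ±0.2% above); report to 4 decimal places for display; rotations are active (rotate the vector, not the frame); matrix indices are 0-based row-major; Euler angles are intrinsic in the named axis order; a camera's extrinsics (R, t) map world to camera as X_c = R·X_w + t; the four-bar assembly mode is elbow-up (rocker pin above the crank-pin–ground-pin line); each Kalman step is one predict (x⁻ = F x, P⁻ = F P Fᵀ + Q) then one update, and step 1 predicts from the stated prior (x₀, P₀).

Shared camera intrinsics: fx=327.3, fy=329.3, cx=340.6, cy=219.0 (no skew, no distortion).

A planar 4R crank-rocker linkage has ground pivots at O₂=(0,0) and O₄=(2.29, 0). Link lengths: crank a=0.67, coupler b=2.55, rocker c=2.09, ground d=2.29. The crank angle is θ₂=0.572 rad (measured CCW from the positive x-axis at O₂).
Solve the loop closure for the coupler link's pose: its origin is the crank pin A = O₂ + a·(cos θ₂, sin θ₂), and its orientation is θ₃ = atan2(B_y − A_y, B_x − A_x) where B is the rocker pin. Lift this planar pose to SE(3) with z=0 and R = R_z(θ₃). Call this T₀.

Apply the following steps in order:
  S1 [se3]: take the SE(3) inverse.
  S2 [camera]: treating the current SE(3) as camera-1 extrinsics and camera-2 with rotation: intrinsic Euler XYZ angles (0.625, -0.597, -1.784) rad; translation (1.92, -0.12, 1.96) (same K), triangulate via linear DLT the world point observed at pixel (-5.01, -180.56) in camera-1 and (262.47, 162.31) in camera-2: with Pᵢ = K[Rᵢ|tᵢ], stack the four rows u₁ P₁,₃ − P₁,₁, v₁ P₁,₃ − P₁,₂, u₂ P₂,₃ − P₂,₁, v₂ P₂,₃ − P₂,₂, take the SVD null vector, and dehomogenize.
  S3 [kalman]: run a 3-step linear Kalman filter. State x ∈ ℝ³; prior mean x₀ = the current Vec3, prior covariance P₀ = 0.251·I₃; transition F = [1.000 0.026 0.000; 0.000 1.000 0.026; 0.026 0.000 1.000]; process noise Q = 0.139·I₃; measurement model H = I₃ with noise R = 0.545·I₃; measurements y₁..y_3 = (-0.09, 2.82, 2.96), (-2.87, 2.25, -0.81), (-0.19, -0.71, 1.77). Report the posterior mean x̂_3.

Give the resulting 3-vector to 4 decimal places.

result = (-0.6469, 0.3337, 1.2271)

source (fourbar_fk): coupler pose = R=[0.7377 -0.6751 0.0000; 0.6751 0.7377 0.0000; 0.0000 0.0000 1.0000], t=(0.5633, 0.3627, 0.0000)
after S1 (invert_se3): R=[0.7377 0.6751 0.0000; -0.6751 0.7377 0.0000; 0.0000 0.0000 1.0000], t=(-0.6604, 0.1128, 0.0000)
after S2 (triangulate): (0.6185, -1.8414, 1.3707)
after S3 (kf_track): (-0.6469, 0.3337, 1.2271)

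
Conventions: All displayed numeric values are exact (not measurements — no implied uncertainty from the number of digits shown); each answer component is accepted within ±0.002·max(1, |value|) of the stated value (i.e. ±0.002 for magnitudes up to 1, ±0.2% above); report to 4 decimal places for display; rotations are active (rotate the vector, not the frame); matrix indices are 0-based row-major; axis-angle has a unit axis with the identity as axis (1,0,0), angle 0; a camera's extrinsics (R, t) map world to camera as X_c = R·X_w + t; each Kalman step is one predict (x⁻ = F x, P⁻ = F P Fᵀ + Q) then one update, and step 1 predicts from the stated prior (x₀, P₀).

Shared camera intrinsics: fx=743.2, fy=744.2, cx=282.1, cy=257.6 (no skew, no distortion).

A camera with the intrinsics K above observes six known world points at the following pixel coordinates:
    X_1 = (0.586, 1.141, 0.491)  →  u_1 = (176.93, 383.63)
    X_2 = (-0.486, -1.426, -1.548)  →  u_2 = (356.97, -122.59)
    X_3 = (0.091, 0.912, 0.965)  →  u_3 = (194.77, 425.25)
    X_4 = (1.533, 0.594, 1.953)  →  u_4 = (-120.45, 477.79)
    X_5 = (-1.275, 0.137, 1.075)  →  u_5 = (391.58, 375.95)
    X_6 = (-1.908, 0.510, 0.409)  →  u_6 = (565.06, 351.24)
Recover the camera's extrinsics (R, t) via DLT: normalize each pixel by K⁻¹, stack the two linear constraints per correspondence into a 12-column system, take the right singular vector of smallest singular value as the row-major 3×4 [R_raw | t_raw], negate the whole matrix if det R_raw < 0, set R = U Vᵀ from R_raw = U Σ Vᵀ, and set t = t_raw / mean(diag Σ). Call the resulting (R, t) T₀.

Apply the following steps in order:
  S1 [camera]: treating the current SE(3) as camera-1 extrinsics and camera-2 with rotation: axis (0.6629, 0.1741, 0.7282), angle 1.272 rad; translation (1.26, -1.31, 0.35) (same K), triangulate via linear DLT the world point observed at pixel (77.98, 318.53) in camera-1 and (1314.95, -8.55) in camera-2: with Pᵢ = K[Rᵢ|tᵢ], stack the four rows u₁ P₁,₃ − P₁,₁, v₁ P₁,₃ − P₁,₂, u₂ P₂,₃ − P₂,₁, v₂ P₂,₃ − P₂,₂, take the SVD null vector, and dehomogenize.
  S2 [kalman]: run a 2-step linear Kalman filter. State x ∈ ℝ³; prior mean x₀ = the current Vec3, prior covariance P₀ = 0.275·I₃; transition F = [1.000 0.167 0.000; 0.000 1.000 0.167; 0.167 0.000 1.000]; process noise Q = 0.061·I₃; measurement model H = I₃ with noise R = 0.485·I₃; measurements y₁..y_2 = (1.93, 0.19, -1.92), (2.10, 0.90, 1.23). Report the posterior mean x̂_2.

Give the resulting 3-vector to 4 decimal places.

source (pnp_recover): camera pose = R=[-0.8906 0.2257 -0.3949; -0.0619 0.8000 0.5968; 0.4506 0.5560 -0.6984], t=(-0.2600, -0.3099, 4.5196)
after S1 (triangulate): (1.1835, 0.6076, 0.5177)
after S2 (kf_track): (1.8049, 0.6326, 0.4011)

result = (1.8049, 0.6326, 0.4011)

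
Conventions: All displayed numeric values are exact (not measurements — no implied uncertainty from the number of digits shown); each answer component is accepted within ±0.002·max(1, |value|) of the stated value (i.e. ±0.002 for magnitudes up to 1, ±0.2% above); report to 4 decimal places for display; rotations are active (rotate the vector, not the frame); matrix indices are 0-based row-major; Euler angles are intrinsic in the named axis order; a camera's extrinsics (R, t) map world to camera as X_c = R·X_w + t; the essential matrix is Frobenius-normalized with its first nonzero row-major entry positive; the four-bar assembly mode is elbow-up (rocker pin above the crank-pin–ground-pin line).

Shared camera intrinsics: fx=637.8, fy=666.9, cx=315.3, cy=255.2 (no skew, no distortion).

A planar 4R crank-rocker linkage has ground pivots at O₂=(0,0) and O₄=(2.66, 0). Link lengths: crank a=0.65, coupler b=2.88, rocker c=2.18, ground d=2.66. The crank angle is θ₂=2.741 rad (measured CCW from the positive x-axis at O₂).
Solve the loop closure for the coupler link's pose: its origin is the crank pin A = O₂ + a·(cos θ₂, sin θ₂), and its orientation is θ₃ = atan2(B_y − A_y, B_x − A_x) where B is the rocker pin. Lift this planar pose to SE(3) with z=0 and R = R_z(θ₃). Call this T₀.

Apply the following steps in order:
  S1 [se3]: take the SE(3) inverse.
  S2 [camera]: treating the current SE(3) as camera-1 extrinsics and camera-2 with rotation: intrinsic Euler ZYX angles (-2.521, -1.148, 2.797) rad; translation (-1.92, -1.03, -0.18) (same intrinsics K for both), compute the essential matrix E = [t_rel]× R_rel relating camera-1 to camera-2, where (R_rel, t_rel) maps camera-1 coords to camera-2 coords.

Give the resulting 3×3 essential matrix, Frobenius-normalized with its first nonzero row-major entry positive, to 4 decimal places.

source (fourbar_fk): coupler pose = R=[0.8041 -0.5945 0.0000; 0.5945 0.8041 0.0000; 0.0000 0.0000 1.0000], t=(-0.5985, 0.2535, 0.0000)
after S1 (invert_se3): R=[0.8041 0.5945 0.0000; -0.5945 0.8041 0.0000; 0.0000 0.0000 1.0000], t=(0.3306, -0.5596, 0.0000)
after S2 (essential): [0.0951 -0.3141 -0.0332; -0.6172 0.2597 0.0263; 0.3317 0.5730 0.0616]

matrix = [0.0951 -0.3141 -0.0332; -0.6172 0.2597 0.0263; 0.3317 0.5730 0.0616]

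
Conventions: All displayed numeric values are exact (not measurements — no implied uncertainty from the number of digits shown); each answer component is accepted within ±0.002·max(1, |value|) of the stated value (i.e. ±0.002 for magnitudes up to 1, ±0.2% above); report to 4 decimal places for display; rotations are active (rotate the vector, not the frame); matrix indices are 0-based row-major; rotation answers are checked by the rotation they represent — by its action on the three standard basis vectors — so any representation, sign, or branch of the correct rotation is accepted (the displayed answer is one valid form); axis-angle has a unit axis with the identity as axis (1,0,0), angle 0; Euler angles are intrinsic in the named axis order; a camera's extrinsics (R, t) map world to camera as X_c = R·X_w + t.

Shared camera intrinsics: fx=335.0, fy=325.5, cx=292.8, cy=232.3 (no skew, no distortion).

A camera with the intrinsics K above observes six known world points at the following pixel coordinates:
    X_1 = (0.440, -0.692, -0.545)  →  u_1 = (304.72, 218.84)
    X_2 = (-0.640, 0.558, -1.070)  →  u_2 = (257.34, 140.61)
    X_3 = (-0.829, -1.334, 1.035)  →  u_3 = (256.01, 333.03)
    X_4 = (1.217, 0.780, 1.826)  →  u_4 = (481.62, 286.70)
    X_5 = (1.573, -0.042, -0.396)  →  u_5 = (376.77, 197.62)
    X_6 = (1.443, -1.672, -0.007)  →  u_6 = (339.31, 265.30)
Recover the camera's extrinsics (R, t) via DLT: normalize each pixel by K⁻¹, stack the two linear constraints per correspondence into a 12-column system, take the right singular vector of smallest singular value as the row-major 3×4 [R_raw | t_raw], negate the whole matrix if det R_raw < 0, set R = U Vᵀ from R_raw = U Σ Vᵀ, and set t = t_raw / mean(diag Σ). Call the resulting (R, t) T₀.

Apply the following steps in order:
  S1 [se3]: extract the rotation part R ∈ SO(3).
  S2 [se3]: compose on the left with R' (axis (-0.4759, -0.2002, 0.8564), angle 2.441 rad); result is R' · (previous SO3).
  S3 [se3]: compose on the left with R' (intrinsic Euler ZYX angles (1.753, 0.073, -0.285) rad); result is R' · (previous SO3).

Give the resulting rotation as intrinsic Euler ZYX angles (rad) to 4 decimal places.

rotation (euler_zyx) = (-2.0884, 0.3368, -2.6555)

source (pnp_recover): camera pose = R=[0.8670 0.3407 0.3635; -0.0926 -0.6068 0.7895; 0.4895 -0.7182 -0.4946], t=(0.2599, -0.1900, 4.8497)
after S1 (rot_of_se3): [0.8670 0.3407 0.3635; -0.0926 -0.6068 0.7895; 0.4895 -0.7182 -0.4946]
after S2 (compose_so3): [-0.6960 0.7179 -0.0163; 0.6908 0.6632 -0.2880; -0.1959 -0.2117 -0.9575]
after S3 (compose_so3): [-0.4670 -0.6920 0.5505; -0.8202 0.5716 0.0228; -0.3304 -0.4409 -0.8345]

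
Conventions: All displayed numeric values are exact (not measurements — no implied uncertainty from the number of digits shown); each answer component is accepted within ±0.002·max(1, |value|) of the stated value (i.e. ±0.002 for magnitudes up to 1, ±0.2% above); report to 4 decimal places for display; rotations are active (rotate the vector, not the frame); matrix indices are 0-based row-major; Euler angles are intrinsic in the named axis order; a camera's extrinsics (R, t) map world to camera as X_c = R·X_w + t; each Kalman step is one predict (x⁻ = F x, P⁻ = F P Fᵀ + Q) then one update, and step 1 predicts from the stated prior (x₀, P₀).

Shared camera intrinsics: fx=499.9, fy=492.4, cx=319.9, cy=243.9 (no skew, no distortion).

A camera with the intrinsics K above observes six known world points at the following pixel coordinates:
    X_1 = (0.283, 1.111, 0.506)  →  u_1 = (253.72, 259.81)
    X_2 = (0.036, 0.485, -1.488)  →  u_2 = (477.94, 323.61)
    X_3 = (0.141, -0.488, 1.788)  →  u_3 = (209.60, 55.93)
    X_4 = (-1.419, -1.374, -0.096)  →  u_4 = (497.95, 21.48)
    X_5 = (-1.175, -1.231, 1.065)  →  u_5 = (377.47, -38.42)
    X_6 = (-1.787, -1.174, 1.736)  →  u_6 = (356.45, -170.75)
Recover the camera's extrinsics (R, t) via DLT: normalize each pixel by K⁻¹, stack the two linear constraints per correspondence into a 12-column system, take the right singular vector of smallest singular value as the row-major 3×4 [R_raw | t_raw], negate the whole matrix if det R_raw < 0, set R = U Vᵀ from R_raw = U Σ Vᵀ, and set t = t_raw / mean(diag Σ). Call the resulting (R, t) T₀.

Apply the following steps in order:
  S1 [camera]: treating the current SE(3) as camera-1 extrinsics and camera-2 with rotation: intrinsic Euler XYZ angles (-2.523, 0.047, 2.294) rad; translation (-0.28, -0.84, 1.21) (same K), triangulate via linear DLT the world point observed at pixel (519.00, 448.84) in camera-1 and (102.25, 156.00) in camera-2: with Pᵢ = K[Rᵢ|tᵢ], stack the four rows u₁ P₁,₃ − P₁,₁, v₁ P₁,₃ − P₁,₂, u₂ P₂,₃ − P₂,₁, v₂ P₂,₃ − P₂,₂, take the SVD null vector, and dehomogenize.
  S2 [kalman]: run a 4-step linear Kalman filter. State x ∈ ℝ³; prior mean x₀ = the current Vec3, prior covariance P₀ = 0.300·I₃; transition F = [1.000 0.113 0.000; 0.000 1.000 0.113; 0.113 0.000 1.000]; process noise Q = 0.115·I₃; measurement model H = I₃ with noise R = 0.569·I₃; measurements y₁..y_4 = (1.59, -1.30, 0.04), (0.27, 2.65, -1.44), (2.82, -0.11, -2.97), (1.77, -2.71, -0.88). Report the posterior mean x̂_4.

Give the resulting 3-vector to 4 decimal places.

source (pnp_recover): camera pose = R=[-0.5347 -0.2798 -0.7974; 0.5031 0.6527 -0.5664; 0.6790 -0.7040 -0.2082], t=(0.3701, -0.4600, 4.4404)
after S1 (triangulate): (-0.3427, 1.7240, -1.5699)
after S2 (kf_track): (1.4971, -0.6854, -1.3756)

result = (1.4971, -0.6854, -1.3756)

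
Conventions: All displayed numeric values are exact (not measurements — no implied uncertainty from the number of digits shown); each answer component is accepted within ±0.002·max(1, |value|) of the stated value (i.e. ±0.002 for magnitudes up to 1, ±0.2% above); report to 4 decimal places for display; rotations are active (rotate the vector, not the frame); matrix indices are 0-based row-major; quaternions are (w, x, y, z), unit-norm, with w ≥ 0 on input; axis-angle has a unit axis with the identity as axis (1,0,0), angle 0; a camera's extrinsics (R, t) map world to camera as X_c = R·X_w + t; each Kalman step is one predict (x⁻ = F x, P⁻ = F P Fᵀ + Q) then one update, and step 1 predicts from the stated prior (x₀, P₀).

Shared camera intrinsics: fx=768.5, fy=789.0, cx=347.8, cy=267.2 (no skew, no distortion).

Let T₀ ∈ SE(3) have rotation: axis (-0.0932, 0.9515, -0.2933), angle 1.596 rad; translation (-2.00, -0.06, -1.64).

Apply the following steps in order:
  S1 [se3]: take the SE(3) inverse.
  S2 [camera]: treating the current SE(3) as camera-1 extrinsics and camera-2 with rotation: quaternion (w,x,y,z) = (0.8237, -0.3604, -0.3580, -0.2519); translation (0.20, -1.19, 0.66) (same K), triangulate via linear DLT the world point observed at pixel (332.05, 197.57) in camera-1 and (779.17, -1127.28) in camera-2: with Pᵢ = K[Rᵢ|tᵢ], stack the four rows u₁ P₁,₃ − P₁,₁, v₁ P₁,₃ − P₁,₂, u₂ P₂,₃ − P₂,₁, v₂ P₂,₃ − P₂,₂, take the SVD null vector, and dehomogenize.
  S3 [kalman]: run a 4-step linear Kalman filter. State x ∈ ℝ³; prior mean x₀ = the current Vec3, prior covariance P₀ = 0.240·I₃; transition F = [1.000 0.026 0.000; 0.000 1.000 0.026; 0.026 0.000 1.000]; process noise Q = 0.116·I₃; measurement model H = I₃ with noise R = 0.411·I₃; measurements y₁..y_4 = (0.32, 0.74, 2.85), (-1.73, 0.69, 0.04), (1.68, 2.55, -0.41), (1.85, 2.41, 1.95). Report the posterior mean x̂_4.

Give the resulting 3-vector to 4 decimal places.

result = (1.1536, 1.6959, 0.8819)

after S1 (invert_se3): R=[-0.0163 -0.3841 -0.9231; 0.2023 0.9029 -0.3793; 0.9792 -0.1929 0.0629], t=(-1.5697, -0.1633, 2.0500)
after S2 (triangulate): (1.5573, -1.0393, -1.2134)
after S3 (kf_track): (1.1536, 1.6959, 0.8819)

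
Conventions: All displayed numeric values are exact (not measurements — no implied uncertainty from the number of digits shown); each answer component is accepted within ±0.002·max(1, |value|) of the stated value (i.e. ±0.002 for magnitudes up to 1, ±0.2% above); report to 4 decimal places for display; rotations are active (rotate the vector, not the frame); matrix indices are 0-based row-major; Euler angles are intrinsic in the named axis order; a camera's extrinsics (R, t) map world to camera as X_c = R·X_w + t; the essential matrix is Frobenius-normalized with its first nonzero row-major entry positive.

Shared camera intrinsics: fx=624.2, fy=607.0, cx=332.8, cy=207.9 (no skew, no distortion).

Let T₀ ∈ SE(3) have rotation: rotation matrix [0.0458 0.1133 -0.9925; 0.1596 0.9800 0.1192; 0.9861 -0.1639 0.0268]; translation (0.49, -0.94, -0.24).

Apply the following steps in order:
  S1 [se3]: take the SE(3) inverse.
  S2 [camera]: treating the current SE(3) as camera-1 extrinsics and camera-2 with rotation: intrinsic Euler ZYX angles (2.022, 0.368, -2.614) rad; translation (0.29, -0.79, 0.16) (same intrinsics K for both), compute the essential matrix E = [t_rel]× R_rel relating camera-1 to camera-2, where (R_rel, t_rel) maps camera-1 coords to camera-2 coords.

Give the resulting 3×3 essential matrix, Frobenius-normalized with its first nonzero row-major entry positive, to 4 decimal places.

after S1 (invert_se3): R=[0.0458 0.1596 0.9861; 0.1133 0.9800 -0.1639; -0.9925 0.1192 0.0268], t=(0.3643, 0.8263, 0.6048)
after S2 (essential): [0.4714 -0.0491 0.2683; -0.4850 0.2032 0.3435; 0.1260 0.1003 0.5319]

matrix = [0.4714 -0.0491 0.2683; -0.4850 0.2032 0.3435; 0.1260 0.1003 0.5319]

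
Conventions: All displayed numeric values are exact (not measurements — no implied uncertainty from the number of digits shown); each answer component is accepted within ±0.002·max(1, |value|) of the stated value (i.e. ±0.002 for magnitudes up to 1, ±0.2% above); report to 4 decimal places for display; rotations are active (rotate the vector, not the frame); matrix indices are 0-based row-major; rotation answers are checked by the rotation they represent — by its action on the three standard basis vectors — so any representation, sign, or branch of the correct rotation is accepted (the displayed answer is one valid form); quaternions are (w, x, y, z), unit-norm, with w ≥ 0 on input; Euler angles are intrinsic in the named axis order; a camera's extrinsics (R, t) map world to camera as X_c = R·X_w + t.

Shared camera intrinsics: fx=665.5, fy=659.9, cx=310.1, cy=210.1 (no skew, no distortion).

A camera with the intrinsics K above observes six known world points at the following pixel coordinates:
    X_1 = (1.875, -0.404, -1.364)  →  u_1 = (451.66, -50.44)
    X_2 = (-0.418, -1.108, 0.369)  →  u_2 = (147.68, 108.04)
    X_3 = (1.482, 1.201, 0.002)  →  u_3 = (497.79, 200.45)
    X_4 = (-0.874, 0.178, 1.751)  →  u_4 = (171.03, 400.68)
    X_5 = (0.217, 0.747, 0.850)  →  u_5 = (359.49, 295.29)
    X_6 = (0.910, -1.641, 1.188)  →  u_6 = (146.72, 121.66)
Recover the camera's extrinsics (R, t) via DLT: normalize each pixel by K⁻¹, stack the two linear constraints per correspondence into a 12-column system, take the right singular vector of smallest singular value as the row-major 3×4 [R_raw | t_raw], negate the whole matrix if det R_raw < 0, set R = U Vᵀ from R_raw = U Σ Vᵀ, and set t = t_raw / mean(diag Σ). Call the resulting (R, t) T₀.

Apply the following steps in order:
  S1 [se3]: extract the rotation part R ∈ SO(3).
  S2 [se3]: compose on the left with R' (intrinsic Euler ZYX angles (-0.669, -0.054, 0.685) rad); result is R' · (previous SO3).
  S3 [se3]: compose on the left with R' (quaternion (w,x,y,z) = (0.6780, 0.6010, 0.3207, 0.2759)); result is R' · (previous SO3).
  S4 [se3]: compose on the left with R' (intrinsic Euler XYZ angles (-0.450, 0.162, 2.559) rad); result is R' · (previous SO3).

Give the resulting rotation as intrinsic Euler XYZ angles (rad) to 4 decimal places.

source (pnp_recover): camera pose = R=[0.3367 0.7839 -0.5217; -0.2980 0.6143 0.7306; 0.8932 -0.0905 0.4404], t=(0.1500, -0.3801, 4.4206)
after S1 (rot_of_se3): [0.3367 0.7839 -0.5217; -0.2980 0.6143 0.7306; 0.8932 -0.0905 0.4404]
after S2 (compose_so3): [-0.2512 0.9311 -0.2646; -0.8160 -0.0567 0.5753; 0.5206 0.3604 0.7740]
after S3 (compose_so3): [0.2286 0.8734 0.4300; -0.6252 0.4703 -0.6228; -0.7462 -0.1265 0.6536]
after S4 (compose_so3): [0.0307 -0.9955 0.0892; 0.2523 0.0941 0.9631; -0.9672 -0.0071 0.2540]

rotation (euler_xyz) = (-1.3129, 0.0893, 1.5399)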